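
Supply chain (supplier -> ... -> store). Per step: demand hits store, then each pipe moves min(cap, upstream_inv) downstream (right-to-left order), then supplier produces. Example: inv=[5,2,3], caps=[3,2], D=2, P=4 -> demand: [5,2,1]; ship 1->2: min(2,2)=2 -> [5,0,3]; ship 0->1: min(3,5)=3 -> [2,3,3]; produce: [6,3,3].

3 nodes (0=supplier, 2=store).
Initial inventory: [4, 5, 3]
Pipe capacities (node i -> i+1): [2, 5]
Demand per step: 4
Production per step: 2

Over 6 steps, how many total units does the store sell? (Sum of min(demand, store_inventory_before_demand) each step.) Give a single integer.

Step 1: sold=3 (running total=3) -> [4 2 5]
Step 2: sold=4 (running total=7) -> [4 2 3]
Step 3: sold=3 (running total=10) -> [4 2 2]
Step 4: sold=2 (running total=12) -> [4 2 2]
Step 5: sold=2 (running total=14) -> [4 2 2]
Step 6: sold=2 (running total=16) -> [4 2 2]

Answer: 16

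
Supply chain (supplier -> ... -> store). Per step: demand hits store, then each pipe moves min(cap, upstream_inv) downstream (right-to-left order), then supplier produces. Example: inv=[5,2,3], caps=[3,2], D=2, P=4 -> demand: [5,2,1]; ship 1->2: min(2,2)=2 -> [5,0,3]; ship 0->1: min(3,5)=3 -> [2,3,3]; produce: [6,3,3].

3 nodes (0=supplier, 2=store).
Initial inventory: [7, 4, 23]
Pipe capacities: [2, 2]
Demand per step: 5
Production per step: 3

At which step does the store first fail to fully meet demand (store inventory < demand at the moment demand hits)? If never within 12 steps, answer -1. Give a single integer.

Step 1: demand=5,sold=5 ship[1->2]=2 ship[0->1]=2 prod=3 -> [8 4 20]
Step 2: demand=5,sold=5 ship[1->2]=2 ship[0->1]=2 prod=3 -> [9 4 17]
Step 3: demand=5,sold=5 ship[1->2]=2 ship[0->1]=2 prod=3 -> [10 4 14]
Step 4: demand=5,sold=5 ship[1->2]=2 ship[0->1]=2 prod=3 -> [11 4 11]
Step 5: demand=5,sold=5 ship[1->2]=2 ship[0->1]=2 prod=3 -> [12 4 8]
Step 6: demand=5,sold=5 ship[1->2]=2 ship[0->1]=2 prod=3 -> [13 4 5]
Step 7: demand=5,sold=5 ship[1->2]=2 ship[0->1]=2 prod=3 -> [14 4 2]
Step 8: demand=5,sold=2 ship[1->2]=2 ship[0->1]=2 prod=3 -> [15 4 2]
Step 9: demand=5,sold=2 ship[1->2]=2 ship[0->1]=2 prod=3 -> [16 4 2]
Step 10: demand=5,sold=2 ship[1->2]=2 ship[0->1]=2 prod=3 -> [17 4 2]
Step 11: demand=5,sold=2 ship[1->2]=2 ship[0->1]=2 prod=3 -> [18 4 2]
Step 12: demand=5,sold=2 ship[1->2]=2 ship[0->1]=2 prod=3 -> [19 4 2]
First stockout at step 8

8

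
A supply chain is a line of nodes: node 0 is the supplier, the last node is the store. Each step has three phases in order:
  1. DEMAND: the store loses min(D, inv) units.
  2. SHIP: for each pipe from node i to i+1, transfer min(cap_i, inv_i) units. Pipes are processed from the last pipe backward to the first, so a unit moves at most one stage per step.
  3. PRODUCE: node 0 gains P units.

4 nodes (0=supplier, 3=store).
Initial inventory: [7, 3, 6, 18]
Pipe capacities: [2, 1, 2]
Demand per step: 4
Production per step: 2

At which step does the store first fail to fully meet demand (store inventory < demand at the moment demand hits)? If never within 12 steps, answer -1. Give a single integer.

Step 1: demand=4,sold=4 ship[2->3]=2 ship[1->2]=1 ship[0->1]=2 prod=2 -> [7 4 5 16]
Step 2: demand=4,sold=4 ship[2->3]=2 ship[1->2]=1 ship[0->1]=2 prod=2 -> [7 5 4 14]
Step 3: demand=4,sold=4 ship[2->3]=2 ship[1->2]=1 ship[0->1]=2 prod=2 -> [7 6 3 12]
Step 4: demand=4,sold=4 ship[2->3]=2 ship[1->2]=1 ship[0->1]=2 prod=2 -> [7 7 2 10]
Step 5: demand=4,sold=4 ship[2->3]=2 ship[1->2]=1 ship[0->1]=2 prod=2 -> [7 8 1 8]
Step 6: demand=4,sold=4 ship[2->3]=1 ship[1->2]=1 ship[0->1]=2 prod=2 -> [7 9 1 5]
Step 7: demand=4,sold=4 ship[2->3]=1 ship[1->2]=1 ship[0->1]=2 prod=2 -> [7 10 1 2]
Step 8: demand=4,sold=2 ship[2->3]=1 ship[1->2]=1 ship[0->1]=2 prod=2 -> [7 11 1 1]
Step 9: demand=4,sold=1 ship[2->3]=1 ship[1->2]=1 ship[0->1]=2 prod=2 -> [7 12 1 1]
Step 10: demand=4,sold=1 ship[2->3]=1 ship[1->2]=1 ship[0->1]=2 prod=2 -> [7 13 1 1]
Step 11: demand=4,sold=1 ship[2->3]=1 ship[1->2]=1 ship[0->1]=2 prod=2 -> [7 14 1 1]
Step 12: demand=4,sold=1 ship[2->3]=1 ship[1->2]=1 ship[0->1]=2 prod=2 -> [7 15 1 1]
First stockout at step 8

8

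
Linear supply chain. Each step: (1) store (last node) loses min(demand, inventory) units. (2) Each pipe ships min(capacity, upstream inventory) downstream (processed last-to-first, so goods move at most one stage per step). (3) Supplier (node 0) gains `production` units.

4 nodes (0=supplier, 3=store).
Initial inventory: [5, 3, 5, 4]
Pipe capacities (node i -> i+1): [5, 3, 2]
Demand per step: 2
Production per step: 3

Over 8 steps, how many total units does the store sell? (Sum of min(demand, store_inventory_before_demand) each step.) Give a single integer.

Answer: 16

Derivation:
Step 1: sold=2 (running total=2) -> [3 5 6 4]
Step 2: sold=2 (running total=4) -> [3 5 7 4]
Step 3: sold=2 (running total=6) -> [3 5 8 4]
Step 4: sold=2 (running total=8) -> [3 5 9 4]
Step 5: sold=2 (running total=10) -> [3 5 10 4]
Step 6: sold=2 (running total=12) -> [3 5 11 4]
Step 7: sold=2 (running total=14) -> [3 5 12 4]
Step 8: sold=2 (running total=16) -> [3 5 13 4]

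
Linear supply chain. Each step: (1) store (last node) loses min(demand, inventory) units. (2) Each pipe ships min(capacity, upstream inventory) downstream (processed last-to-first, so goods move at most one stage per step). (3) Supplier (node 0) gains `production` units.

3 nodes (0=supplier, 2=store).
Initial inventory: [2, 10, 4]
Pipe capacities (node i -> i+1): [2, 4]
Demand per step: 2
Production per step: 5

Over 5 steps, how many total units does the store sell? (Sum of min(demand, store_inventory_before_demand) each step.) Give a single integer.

Answer: 10

Derivation:
Step 1: sold=2 (running total=2) -> [5 8 6]
Step 2: sold=2 (running total=4) -> [8 6 8]
Step 3: sold=2 (running total=6) -> [11 4 10]
Step 4: sold=2 (running total=8) -> [14 2 12]
Step 5: sold=2 (running total=10) -> [17 2 12]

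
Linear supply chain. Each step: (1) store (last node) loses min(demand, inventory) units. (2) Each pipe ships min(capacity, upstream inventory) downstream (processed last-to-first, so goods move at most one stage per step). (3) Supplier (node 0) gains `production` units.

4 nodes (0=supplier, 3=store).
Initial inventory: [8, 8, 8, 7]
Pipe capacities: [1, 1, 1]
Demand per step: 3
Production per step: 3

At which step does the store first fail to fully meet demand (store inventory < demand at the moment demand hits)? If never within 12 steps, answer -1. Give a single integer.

Step 1: demand=3,sold=3 ship[2->3]=1 ship[1->2]=1 ship[0->1]=1 prod=3 -> [10 8 8 5]
Step 2: demand=3,sold=3 ship[2->3]=1 ship[1->2]=1 ship[0->1]=1 prod=3 -> [12 8 8 3]
Step 3: demand=3,sold=3 ship[2->3]=1 ship[1->2]=1 ship[0->1]=1 prod=3 -> [14 8 8 1]
Step 4: demand=3,sold=1 ship[2->3]=1 ship[1->2]=1 ship[0->1]=1 prod=3 -> [16 8 8 1]
Step 5: demand=3,sold=1 ship[2->3]=1 ship[1->2]=1 ship[0->1]=1 prod=3 -> [18 8 8 1]
Step 6: demand=3,sold=1 ship[2->3]=1 ship[1->2]=1 ship[0->1]=1 prod=3 -> [20 8 8 1]
Step 7: demand=3,sold=1 ship[2->3]=1 ship[1->2]=1 ship[0->1]=1 prod=3 -> [22 8 8 1]
Step 8: demand=3,sold=1 ship[2->3]=1 ship[1->2]=1 ship[0->1]=1 prod=3 -> [24 8 8 1]
Step 9: demand=3,sold=1 ship[2->3]=1 ship[1->2]=1 ship[0->1]=1 prod=3 -> [26 8 8 1]
Step 10: demand=3,sold=1 ship[2->3]=1 ship[1->2]=1 ship[0->1]=1 prod=3 -> [28 8 8 1]
Step 11: demand=3,sold=1 ship[2->3]=1 ship[1->2]=1 ship[0->1]=1 prod=3 -> [30 8 8 1]
Step 12: demand=3,sold=1 ship[2->3]=1 ship[1->2]=1 ship[0->1]=1 prod=3 -> [32 8 8 1]
First stockout at step 4

4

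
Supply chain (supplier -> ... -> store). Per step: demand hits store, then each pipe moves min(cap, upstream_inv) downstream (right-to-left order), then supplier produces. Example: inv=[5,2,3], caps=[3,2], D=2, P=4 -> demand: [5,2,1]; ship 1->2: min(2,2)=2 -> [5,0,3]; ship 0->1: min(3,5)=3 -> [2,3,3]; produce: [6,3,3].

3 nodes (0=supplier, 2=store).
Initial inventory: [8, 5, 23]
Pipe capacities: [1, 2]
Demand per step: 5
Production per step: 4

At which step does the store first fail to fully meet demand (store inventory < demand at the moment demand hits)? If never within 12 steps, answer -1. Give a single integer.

Step 1: demand=5,sold=5 ship[1->2]=2 ship[0->1]=1 prod=4 -> [11 4 20]
Step 2: demand=5,sold=5 ship[1->2]=2 ship[0->1]=1 prod=4 -> [14 3 17]
Step 3: demand=5,sold=5 ship[1->2]=2 ship[0->1]=1 prod=4 -> [17 2 14]
Step 4: demand=5,sold=5 ship[1->2]=2 ship[0->1]=1 prod=4 -> [20 1 11]
Step 5: demand=5,sold=5 ship[1->2]=1 ship[0->1]=1 prod=4 -> [23 1 7]
Step 6: demand=5,sold=5 ship[1->2]=1 ship[0->1]=1 prod=4 -> [26 1 3]
Step 7: demand=5,sold=3 ship[1->2]=1 ship[0->1]=1 prod=4 -> [29 1 1]
Step 8: demand=5,sold=1 ship[1->2]=1 ship[0->1]=1 prod=4 -> [32 1 1]
Step 9: demand=5,sold=1 ship[1->2]=1 ship[0->1]=1 prod=4 -> [35 1 1]
Step 10: demand=5,sold=1 ship[1->2]=1 ship[0->1]=1 prod=4 -> [38 1 1]
Step 11: demand=5,sold=1 ship[1->2]=1 ship[0->1]=1 prod=4 -> [41 1 1]
Step 12: demand=5,sold=1 ship[1->2]=1 ship[0->1]=1 prod=4 -> [44 1 1]
First stockout at step 7

7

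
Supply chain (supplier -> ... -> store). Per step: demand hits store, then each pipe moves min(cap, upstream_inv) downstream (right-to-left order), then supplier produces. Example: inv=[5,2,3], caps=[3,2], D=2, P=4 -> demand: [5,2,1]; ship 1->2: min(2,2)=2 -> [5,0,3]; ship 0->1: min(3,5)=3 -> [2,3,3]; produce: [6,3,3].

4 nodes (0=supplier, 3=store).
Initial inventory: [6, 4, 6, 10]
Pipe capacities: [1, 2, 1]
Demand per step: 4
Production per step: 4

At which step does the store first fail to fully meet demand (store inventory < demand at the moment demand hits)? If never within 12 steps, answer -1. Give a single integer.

Step 1: demand=4,sold=4 ship[2->3]=1 ship[1->2]=2 ship[0->1]=1 prod=4 -> [9 3 7 7]
Step 2: demand=4,sold=4 ship[2->3]=1 ship[1->2]=2 ship[0->1]=1 prod=4 -> [12 2 8 4]
Step 3: demand=4,sold=4 ship[2->3]=1 ship[1->2]=2 ship[0->1]=1 prod=4 -> [15 1 9 1]
Step 4: demand=4,sold=1 ship[2->3]=1 ship[1->2]=1 ship[0->1]=1 prod=4 -> [18 1 9 1]
Step 5: demand=4,sold=1 ship[2->3]=1 ship[1->2]=1 ship[0->1]=1 prod=4 -> [21 1 9 1]
Step 6: demand=4,sold=1 ship[2->3]=1 ship[1->2]=1 ship[0->1]=1 prod=4 -> [24 1 9 1]
Step 7: demand=4,sold=1 ship[2->3]=1 ship[1->2]=1 ship[0->1]=1 prod=4 -> [27 1 9 1]
Step 8: demand=4,sold=1 ship[2->3]=1 ship[1->2]=1 ship[0->1]=1 prod=4 -> [30 1 9 1]
Step 9: demand=4,sold=1 ship[2->3]=1 ship[1->2]=1 ship[0->1]=1 prod=4 -> [33 1 9 1]
Step 10: demand=4,sold=1 ship[2->3]=1 ship[1->2]=1 ship[0->1]=1 prod=4 -> [36 1 9 1]
Step 11: demand=4,sold=1 ship[2->3]=1 ship[1->2]=1 ship[0->1]=1 prod=4 -> [39 1 9 1]
Step 12: demand=4,sold=1 ship[2->3]=1 ship[1->2]=1 ship[0->1]=1 prod=4 -> [42 1 9 1]
First stockout at step 4

4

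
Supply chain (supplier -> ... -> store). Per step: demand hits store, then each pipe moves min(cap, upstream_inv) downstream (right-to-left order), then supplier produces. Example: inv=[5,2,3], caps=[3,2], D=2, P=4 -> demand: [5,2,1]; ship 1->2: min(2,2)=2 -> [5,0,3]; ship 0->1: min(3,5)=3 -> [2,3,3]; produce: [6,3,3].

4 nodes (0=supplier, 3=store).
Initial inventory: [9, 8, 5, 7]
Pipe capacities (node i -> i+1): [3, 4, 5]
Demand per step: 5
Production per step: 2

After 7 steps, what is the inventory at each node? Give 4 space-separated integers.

Step 1: demand=5,sold=5 ship[2->3]=5 ship[1->2]=4 ship[0->1]=3 prod=2 -> inv=[8 7 4 7]
Step 2: demand=5,sold=5 ship[2->3]=4 ship[1->2]=4 ship[0->1]=3 prod=2 -> inv=[7 6 4 6]
Step 3: demand=5,sold=5 ship[2->3]=4 ship[1->2]=4 ship[0->1]=3 prod=2 -> inv=[6 5 4 5]
Step 4: demand=5,sold=5 ship[2->3]=4 ship[1->2]=4 ship[0->1]=3 prod=2 -> inv=[5 4 4 4]
Step 5: demand=5,sold=4 ship[2->3]=4 ship[1->2]=4 ship[0->1]=3 prod=2 -> inv=[4 3 4 4]
Step 6: demand=5,sold=4 ship[2->3]=4 ship[1->2]=3 ship[0->1]=3 prod=2 -> inv=[3 3 3 4]
Step 7: demand=5,sold=4 ship[2->3]=3 ship[1->2]=3 ship[0->1]=3 prod=2 -> inv=[2 3 3 3]

2 3 3 3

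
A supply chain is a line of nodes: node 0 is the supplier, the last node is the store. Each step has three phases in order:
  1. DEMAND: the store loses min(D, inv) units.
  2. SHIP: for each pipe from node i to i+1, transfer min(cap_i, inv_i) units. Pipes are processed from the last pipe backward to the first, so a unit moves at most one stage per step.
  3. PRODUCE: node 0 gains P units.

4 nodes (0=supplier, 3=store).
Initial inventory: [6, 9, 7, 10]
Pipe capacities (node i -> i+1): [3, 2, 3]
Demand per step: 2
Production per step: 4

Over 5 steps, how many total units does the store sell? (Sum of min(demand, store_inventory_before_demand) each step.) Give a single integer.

Step 1: sold=2 (running total=2) -> [7 10 6 11]
Step 2: sold=2 (running total=4) -> [8 11 5 12]
Step 3: sold=2 (running total=6) -> [9 12 4 13]
Step 4: sold=2 (running total=8) -> [10 13 3 14]
Step 5: sold=2 (running total=10) -> [11 14 2 15]

Answer: 10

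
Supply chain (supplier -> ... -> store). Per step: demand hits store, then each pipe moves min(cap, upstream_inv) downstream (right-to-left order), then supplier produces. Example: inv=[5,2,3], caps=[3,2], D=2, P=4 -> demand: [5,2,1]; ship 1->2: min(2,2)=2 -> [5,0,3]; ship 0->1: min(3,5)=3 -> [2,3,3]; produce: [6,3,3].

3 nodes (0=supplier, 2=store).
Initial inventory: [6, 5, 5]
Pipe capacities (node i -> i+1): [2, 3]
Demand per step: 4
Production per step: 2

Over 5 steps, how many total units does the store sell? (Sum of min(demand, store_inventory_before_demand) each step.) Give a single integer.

Answer: 16

Derivation:
Step 1: sold=4 (running total=4) -> [6 4 4]
Step 2: sold=4 (running total=8) -> [6 3 3]
Step 3: sold=3 (running total=11) -> [6 2 3]
Step 4: sold=3 (running total=14) -> [6 2 2]
Step 5: sold=2 (running total=16) -> [6 2 2]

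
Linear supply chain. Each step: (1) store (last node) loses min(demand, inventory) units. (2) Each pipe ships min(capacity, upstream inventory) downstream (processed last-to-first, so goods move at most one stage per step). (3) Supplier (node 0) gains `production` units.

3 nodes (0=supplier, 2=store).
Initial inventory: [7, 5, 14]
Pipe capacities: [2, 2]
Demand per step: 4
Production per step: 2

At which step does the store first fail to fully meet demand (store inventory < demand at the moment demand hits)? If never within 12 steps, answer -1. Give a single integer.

Step 1: demand=4,sold=4 ship[1->2]=2 ship[0->1]=2 prod=2 -> [7 5 12]
Step 2: demand=4,sold=4 ship[1->2]=2 ship[0->1]=2 prod=2 -> [7 5 10]
Step 3: demand=4,sold=4 ship[1->2]=2 ship[0->1]=2 prod=2 -> [7 5 8]
Step 4: demand=4,sold=4 ship[1->2]=2 ship[0->1]=2 prod=2 -> [7 5 6]
Step 5: demand=4,sold=4 ship[1->2]=2 ship[0->1]=2 prod=2 -> [7 5 4]
Step 6: demand=4,sold=4 ship[1->2]=2 ship[0->1]=2 prod=2 -> [7 5 2]
Step 7: demand=4,sold=2 ship[1->2]=2 ship[0->1]=2 prod=2 -> [7 5 2]
Step 8: demand=4,sold=2 ship[1->2]=2 ship[0->1]=2 prod=2 -> [7 5 2]
Step 9: demand=4,sold=2 ship[1->2]=2 ship[0->1]=2 prod=2 -> [7 5 2]
Step 10: demand=4,sold=2 ship[1->2]=2 ship[0->1]=2 prod=2 -> [7 5 2]
Step 11: demand=4,sold=2 ship[1->2]=2 ship[0->1]=2 prod=2 -> [7 5 2]
Step 12: demand=4,sold=2 ship[1->2]=2 ship[0->1]=2 prod=2 -> [7 5 2]
First stockout at step 7

7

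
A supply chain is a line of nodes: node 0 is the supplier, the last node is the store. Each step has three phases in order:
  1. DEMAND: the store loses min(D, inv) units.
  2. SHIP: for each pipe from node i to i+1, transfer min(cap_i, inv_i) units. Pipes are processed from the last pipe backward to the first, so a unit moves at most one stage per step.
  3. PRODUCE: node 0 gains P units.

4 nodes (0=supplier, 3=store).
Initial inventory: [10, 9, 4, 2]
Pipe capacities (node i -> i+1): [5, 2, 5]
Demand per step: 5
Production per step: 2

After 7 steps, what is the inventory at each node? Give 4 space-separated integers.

Step 1: demand=5,sold=2 ship[2->3]=4 ship[1->2]=2 ship[0->1]=5 prod=2 -> inv=[7 12 2 4]
Step 2: demand=5,sold=4 ship[2->3]=2 ship[1->2]=2 ship[0->1]=5 prod=2 -> inv=[4 15 2 2]
Step 3: demand=5,sold=2 ship[2->3]=2 ship[1->2]=2 ship[0->1]=4 prod=2 -> inv=[2 17 2 2]
Step 4: demand=5,sold=2 ship[2->3]=2 ship[1->2]=2 ship[0->1]=2 prod=2 -> inv=[2 17 2 2]
Step 5: demand=5,sold=2 ship[2->3]=2 ship[1->2]=2 ship[0->1]=2 prod=2 -> inv=[2 17 2 2]
Step 6: demand=5,sold=2 ship[2->3]=2 ship[1->2]=2 ship[0->1]=2 prod=2 -> inv=[2 17 2 2]
Step 7: demand=5,sold=2 ship[2->3]=2 ship[1->2]=2 ship[0->1]=2 prod=2 -> inv=[2 17 2 2]

2 17 2 2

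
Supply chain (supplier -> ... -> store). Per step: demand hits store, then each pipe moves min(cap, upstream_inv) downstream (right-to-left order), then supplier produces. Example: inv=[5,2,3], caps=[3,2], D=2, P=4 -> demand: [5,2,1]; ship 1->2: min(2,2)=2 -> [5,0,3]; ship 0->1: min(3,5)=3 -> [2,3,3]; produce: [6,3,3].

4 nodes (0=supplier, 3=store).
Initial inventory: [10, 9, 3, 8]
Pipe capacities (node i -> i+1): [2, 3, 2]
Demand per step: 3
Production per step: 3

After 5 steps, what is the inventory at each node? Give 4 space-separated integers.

Step 1: demand=3,sold=3 ship[2->3]=2 ship[1->2]=3 ship[0->1]=2 prod=3 -> inv=[11 8 4 7]
Step 2: demand=3,sold=3 ship[2->3]=2 ship[1->2]=3 ship[0->1]=2 prod=3 -> inv=[12 7 5 6]
Step 3: demand=3,sold=3 ship[2->3]=2 ship[1->2]=3 ship[0->1]=2 prod=3 -> inv=[13 6 6 5]
Step 4: demand=3,sold=3 ship[2->3]=2 ship[1->2]=3 ship[0->1]=2 prod=3 -> inv=[14 5 7 4]
Step 5: demand=3,sold=3 ship[2->3]=2 ship[1->2]=3 ship[0->1]=2 prod=3 -> inv=[15 4 8 3]

15 4 8 3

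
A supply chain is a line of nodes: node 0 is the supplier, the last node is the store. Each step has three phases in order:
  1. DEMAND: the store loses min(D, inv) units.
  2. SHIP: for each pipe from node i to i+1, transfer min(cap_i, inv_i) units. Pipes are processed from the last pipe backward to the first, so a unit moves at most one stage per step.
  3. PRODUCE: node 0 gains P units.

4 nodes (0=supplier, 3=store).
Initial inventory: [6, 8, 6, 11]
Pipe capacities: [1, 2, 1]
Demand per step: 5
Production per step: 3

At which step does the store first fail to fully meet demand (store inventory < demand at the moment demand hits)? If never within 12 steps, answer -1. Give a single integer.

Step 1: demand=5,sold=5 ship[2->3]=1 ship[1->2]=2 ship[0->1]=1 prod=3 -> [8 7 7 7]
Step 2: demand=5,sold=5 ship[2->3]=1 ship[1->2]=2 ship[0->1]=1 prod=3 -> [10 6 8 3]
Step 3: demand=5,sold=3 ship[2->3]=1 ship[1->2]=2 ship[0->1]=1 prod=3 -> [12 5 9 1]
Step 4: demand=5,sold=1 ship[2->3]=1 ship[1->2]=2 ship[0->1]=1 prod=3 -> [14 4 10 1]
Step 5: demand=5,sold=1 ship[2->3]=1 ship[1->2]=2 ship[0->1]=1 prod=3 -> [16 3 11 1]
Step 6: demand=5,sold=1 ship[2->3]=1 ship[1->2]=2 ship[0->1]=1 prod=3 -> [18 2 12 1]
Step 7: demand=5,sold=1 ship[2->3]=1 ship[1->2]=2 ship[0->1]=1 prod=3 -> [20 1 13 1]
Step 8: demand=5,sold=1 ship[2->3]=1 ship[1->2]=1 ship[0->1]=1 prod=3 -> [22 1 13 1]
Step 9: demand=5,sold=1 ship[2->3]=1 ship[1->2]=1 ship[0->1]=1 prod=3 -> [24 1 13 1]
Step 10: demand=5,sold=1 ship[2->3]=1 ship[1->2]=1 ship[0->1]=1 prod=3 -> [26 1 13 1]
Step 11: demand=5,sold=1 ship[2->3]=1 ship[1->2]=1 ship[0->1]=1 prod=3 -> [28 1 13 1]
Step 12: demand=5,sold=1 ship[2->3]=1 ship[1->2]=1 ship[0->1]=1 prod=3 -> [30 1 13 1]
First stockout at step 3

3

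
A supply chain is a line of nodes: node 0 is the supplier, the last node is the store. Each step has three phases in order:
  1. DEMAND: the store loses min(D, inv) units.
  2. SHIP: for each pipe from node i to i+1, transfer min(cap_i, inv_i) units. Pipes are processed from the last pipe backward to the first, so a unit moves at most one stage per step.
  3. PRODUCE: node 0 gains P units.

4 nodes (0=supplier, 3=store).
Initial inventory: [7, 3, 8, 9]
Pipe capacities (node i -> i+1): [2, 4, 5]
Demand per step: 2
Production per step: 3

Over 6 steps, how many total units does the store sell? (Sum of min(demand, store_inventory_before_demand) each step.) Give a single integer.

Answer: 12

Derivation:
Step 1: sold=2 (running total=2) -> [8 2 6 12]
Step 2: sold=2 (running total=4) -> [9 2 3 15]
Step 3: sold=2 (running total=6) -> [10 2 2 16]
Step 4: sold=2 (running total=8) -> [11 2 2 16]
Step 5: sold=2 (running total=10) -> [12 2 2 16]
Step 6: sold=2 (running total=12) -> [13 2 2 16]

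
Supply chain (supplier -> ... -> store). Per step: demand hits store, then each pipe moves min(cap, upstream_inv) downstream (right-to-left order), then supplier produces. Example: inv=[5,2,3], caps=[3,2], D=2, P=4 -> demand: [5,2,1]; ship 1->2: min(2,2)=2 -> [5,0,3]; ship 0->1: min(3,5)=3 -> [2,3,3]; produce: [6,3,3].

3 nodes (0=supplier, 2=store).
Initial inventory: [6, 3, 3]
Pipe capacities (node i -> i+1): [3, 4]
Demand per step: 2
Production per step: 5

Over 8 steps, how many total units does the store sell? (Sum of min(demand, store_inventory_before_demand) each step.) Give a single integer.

Answer: 16

Derivation:
Step 1: sold=2 (running total=2) -> [8 3 4]
Step 2: sold=2 (running total=4) -> [10 3 5]
Step 3: sold=2 (running total=6) -> [12 3 6]
Step 4: sold=2 (running total=8) -> [14 3 7]
Step 5: sold=2 (running total=10) -> [16 3 8]
Step 6: sold=2 (running total=12) -> [18 3 9]
Step 7: sold=2 (running total=14) -> [20 3 10]
Step 8: sold=2 (running total=16) -> [22 3 11]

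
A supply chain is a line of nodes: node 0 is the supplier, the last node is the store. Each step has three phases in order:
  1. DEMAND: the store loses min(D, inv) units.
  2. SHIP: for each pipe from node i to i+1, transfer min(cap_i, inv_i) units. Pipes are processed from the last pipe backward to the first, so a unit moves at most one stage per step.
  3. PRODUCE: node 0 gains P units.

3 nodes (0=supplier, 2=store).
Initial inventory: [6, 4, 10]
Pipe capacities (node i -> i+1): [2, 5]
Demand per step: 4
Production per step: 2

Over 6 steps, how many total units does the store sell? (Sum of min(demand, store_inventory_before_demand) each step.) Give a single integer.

Answer: 22

Derivation:
Step 1: sold=4 (running total=4) -> [6 2 10]
Step 2: sold=4 (running total=8) -> [6 2 8]
Step 3: sold=4 (running total=12) -> [6 2 6]
Step 4: sold=4 (running total=16) -> [6 2 4]
Step 5: sold=4 (running total=20) -> [6 2 2]
Step 6: sold=2 (running total=22) -> [6 2 2]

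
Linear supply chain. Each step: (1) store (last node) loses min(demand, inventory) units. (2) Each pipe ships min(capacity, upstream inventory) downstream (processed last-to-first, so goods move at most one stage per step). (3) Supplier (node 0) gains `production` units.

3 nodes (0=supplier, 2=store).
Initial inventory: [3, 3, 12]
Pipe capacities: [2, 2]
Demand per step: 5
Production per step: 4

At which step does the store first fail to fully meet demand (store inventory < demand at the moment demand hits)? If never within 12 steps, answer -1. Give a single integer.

Step 1: demand=5,sold=5 ship[1->2]=2 ship[0->1]=2 prod=4 -> [5 3 9]
Step 2: demand=5,sold=5 ship[1->2]=2 ship[0->1]=2 prod=4 -> [7 3 6]
Step 3: demand=5,sold=5 ship[1->2]=2 ship[0->1]=2 prod=4 -> [9 3 3]
Step 4: demand=5,sold=3 ship[1->2]=2 ship[0->1]=2 prod=4 -> [11 3 2]
Step 5: demand=5,sold=2 ship[1->2]=2 ship[0->1]=2 prod=4 -> [13 3 2]
Step 6: demand=5,sold=2 ship[1->2]=2 ship[0->1]=2 prod=4 -> [15 3 2]
Step 7: demand=5,sold=2 ship[1->2]=2 ship[0->1]=2 prod=4 -> [17 3 2]
Step 8: demand=5,sold=2 ship[1->2]=2 ship[0->1]=2 prod=4 -> [19 3 2]
Step 9: demand=5,sold=2 ship[1->2]=2 ship[0->1]=2 prod=4 -> [21 3 2]
Step 10: demand=5,sold=2 ship[1->2]=2 ship[0->1]=2 prod=4 -> [23 3 2]
Step 11: demand=5,sold=2 ship[1->2]=2 ship[0->1]=2 prod=4 -> [25 3 2]
Step 12: demand=5,sold=2 ship[1->2]=2 ship[0->1]=2 prod=4 -> [27 3 2]
First stockout at step 4

4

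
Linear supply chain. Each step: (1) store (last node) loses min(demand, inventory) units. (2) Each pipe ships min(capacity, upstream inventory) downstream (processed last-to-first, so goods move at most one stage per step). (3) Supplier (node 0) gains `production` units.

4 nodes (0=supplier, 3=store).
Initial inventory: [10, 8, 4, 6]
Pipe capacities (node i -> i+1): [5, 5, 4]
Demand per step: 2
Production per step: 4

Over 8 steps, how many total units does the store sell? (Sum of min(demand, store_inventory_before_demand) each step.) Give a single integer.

Step 1: sold=2 (running total=2) -> [9 8 5 8]
Step 2: sold=2 (running total=4) -> [8 8 6 10]
Step 3: sold=2 (running total=6) -> [7 8 7 12]
Step 4: sold=2 (running total=8) -> [6 8 8 14]
Step 5: sold=2 (running total=10) -> [5 8 9 16]
Step 6: sold=2 (running total=12) -> [4 8 10 18]
Step 7: sold=2 (running total=14) -> [4 7 11 20]
Step 8: sold=2 (running total=16) -> [4 6 12 22]

Answer: 16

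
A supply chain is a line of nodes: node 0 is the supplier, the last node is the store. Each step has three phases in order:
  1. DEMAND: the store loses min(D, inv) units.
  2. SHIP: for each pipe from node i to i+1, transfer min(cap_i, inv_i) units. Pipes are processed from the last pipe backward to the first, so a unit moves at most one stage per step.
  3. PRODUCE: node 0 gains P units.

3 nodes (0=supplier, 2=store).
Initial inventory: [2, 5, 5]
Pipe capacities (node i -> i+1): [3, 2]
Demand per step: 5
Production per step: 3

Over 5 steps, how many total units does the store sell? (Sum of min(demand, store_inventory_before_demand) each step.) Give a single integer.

Step 1: sold=5 (running total=5) -> [3 5 2]
Step 2: sold=2 (running total=7) -> [3 6 2]
Step 3: sold=2 (running total=9) -> [3 7 2]
Step 4: sold=2 (running total=11) -> [3 8 2]
Step 5: sold=2 (running total=13) -> [3 9 2]

Answer: 13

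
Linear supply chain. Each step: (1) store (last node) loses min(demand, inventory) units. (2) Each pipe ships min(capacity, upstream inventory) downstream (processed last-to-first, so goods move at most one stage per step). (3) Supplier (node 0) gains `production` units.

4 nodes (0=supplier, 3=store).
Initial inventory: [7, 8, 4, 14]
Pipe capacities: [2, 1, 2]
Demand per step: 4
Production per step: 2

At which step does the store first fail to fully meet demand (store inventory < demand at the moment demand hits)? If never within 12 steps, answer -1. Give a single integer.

Step 1: demand=4,sold=4 ship[2->3]=2 ship[1->2]=1 ship[0->1]=2 prod=2 -> [7 9 3 12]
Step 2: demand=4,sold=4 ship[2->3]=2 ship[1->2]=1 ship[0->1]=2 prod=2 -> [7 10 2 10]
Step 3: demand=4,sold=4 ship[2->3]=2 ship[1->2]=1 ship[0->1]=2 prod=2 -> [7 11 1 8]
Step 4: demand=4,sold=4 ship[2->3]=1 ship[1->2]=1 ship[0->1]=2 prod=2 -> [7 12 1 5]
Step 5: demand=4,sold=4 ship[2->3]=1 ship[1->2]=1 ship[0->1]=2 prod=2 -> [7 13 1 2]
Step 6: demand=4,sold=2 ship[2->3]=1 ship[1->2]=1 ship[0->1]=2 prod=2 -> [7 14 1 1]
Step 7: demand=4,sold=1 ship[2->3]=1 ship[1->2]=1 ship[0->1]=2 prod=2 -> [7 15 1 1]
Step 8: demand=4,sold=1 ship[2->3]=1 ship[1->2]=1 ship[0->1]=2 prod=2 -> [7 16 1 1]
Step 9: demand=4,sold=1 ship[2->3]=1 ship[1->2]=1 ship[0->1]=2 prod=2 -> [7 17 1 1]
Step 10: demand=4,sold=1 ship[2->3]=1 ship[1->2]=1 ship[0->1]=2 prod=2 -> [7 18 1 1]
Step 11: demand=4,sold=1 ship[2->3]=1 ship[1->2]=1 ship[0->1]=2 prod=2 -> [7 19 1 1]
Step 12: demand=4,sold=1 ship[2->3]=1 ship[1->2]=1 ship[0->1]=2 prod=2 -> [7 20 1 1]
First stockout at step 6

6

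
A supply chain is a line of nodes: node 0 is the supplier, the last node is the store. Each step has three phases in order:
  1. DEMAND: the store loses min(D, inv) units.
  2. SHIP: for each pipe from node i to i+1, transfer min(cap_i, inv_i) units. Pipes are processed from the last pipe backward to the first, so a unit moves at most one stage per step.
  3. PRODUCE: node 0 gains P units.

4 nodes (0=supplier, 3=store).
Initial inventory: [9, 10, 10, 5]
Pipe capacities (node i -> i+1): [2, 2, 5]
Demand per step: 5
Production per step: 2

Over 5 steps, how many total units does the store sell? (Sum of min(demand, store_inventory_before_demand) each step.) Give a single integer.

Step 1: sold=5 (running total=5) -> [9 10 7 5]
Step 2: sold=5 (running total=10) -> [9 10 4 5]
Step 3: sold=5 (running total=15) -> [9 10 2 4]
Step 4: sold=4 (running total=19) -> [9 10 2 2]
Step 5: sold=2 (running total=21) -> [9 10 2 2]

Answer: 21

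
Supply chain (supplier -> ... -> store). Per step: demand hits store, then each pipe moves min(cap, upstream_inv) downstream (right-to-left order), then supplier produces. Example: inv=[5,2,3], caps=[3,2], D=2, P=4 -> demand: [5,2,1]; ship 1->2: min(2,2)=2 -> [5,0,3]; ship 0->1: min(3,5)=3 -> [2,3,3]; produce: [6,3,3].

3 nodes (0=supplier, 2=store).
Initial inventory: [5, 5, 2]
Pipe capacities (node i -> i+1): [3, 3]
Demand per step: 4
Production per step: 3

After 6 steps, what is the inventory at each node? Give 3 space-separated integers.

Step 1: demand=4,sold=2 ship[1->2]=3 ship[0->1]=3 prod=3 -> inv=[5 5 3]
Step 2: demand=4,sold=3 ship[1->2]=3 ship[0->1]=3 prod=3 -> inv=[5 5 3]
Step 3: demand=4,sold=3 ship[1->2]=3 ship[0->1]=3 prod=3 -> inv=[5 5 3]
Step 4: demand=4,sold=3 ship[1->2]=3 ship[0->1]=3 prod=3 -> inv=[5 5 3]
Step 5: demand=4,sold=3 ship[1->2]=3 ship[0->1]=3 prod=3 -> inv=[5 5 3]
Step 6: demand=4,sold=3 ship[1->2]=3 ship[0->1]=3 prod=3 -> inv=[5 5 3]

5 5 3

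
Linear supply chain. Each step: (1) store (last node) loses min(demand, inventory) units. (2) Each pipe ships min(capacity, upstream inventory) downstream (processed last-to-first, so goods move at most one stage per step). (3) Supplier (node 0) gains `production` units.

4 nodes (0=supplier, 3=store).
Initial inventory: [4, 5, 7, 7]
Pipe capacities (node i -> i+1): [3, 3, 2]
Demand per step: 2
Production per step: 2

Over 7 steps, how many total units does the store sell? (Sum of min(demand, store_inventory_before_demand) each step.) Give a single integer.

Answer: 14

Derivation:
Step 1: sold=2 (running total=2) -> [3 5 8 7]
Step 2: sold=2 (running total=4) -> [2 5 9 7]
Step 3: sold=2 (running total=6) -> [2 4 10 7]
Step 4: sold=2 (running total=8) -> [2 3 11 7]
Step 5: sold=2 (running total=10) -> [2 2 12 7]
Step 6: sold=2 (running total=12) -> [2 2 12 7]
Step 7: sold=2 (running total=14) -> [2 2 12 7]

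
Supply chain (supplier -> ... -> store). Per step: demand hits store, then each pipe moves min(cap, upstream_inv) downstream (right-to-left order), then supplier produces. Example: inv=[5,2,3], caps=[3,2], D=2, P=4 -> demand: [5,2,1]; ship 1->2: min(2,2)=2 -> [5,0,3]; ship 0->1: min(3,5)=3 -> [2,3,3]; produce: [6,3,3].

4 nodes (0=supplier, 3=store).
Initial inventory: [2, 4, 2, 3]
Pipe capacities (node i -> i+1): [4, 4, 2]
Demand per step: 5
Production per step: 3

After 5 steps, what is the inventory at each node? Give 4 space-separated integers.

Step 1: demand=5,sold=3 ship[2->3]=2 ship[1->2]=4 ship[0->1]=2 prod=3 -> inv=[3 2 4 2]
Step 2: demand=5,sold=2 ship[2->3]=2 ship[1->2]=2 ship[0->1]=3 prod=3 -> inv=[3 3 4 2]
Step 3: demand=5,sold=2 ship[2->3]=2 ship[1->2]=3 ship[0->1]=3 prod=3 -> inv=[3 3 5 2]
Step 4: demand=5,sold=2 ship[2->3]=2 ship[1->2]=3 ship[0->1]=3 prod=3 -> inv=[3 3 6 2]
Step 5: demand=5,sold=2 ship[2->3]=2 ship[1->2]=3 ship[0->1]=3 prod=3 -> inv=[3 3 7 2]

3 3 7 2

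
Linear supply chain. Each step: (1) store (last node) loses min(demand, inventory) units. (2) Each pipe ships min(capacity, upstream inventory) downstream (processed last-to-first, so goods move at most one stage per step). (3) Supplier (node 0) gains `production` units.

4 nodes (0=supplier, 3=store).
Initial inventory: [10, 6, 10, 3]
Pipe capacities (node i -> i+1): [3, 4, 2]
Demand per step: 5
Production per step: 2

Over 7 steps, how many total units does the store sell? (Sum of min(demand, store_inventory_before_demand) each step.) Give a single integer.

Answer: 15

Derivation:
Step 1: sold=3 (running total=3) -> [9 5 12 2]
Step 2: sold=2 (running total=5) -> [8 4 14 2]
Step 3: sold=2 (running total=7) -> [7 3 16 2]
Step 4: sold=2 (running total=9) -> [6 3 17 2]
Step 5: sold=2 (running total=11) -> [5 3 18 2]
Step 6: sold=2 (running total=13) -> [4 3 19 2]
Step 7: sold=2 (running total=15) -> [3 3 20 2]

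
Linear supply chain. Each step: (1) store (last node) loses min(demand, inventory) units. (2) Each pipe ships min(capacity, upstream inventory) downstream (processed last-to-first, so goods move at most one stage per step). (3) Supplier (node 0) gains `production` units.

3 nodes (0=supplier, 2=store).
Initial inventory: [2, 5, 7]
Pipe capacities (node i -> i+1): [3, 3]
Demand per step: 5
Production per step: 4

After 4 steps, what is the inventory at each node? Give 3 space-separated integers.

Step 1: demand=5,sold=5 ship[1->2]=3 ship[0->1]=2 prod=4 -> inv=[4 4 5]
Step 2: demand=5,sold=5 ship[1->2]=3 ship[0->1]=3 prod=4 -> inv=[5 4 3]
Step 3: demand=5,sold=3 ship[1->2]=3 ship[0->1]=3 prod=4 -> inv=[6 4 3]
Step 4: demand=5,sold=3 ship[1->2]=3 ship[0->1]=3 prod=4 -> inv=[7 4 3]

7 4 3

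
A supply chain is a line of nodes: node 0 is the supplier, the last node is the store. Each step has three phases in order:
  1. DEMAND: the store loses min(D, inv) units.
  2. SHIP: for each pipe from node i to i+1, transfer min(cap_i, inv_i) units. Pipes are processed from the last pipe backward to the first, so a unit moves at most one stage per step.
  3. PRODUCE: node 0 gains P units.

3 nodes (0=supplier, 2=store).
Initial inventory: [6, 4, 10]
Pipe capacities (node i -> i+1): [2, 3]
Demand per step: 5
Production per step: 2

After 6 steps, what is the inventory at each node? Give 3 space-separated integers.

Step 1: demand=5,sold=5 ship[1->2]=3 ship[0->1]=2 prod=2 -> inv=[6 3 8]
Step 2: demand=5,sold=5 ship[1->2]=3 ship[0->1]=2 prod=2 -> inv=[6 2 6]
Step 3: demand=5,sold=5 ship[1->2]=2 ship[0->1]=2 prod=2 -> inv=[6 2 3]
Step 4: demand=5,sold=3 ship[1->2]=2 ship[0->1]=2 prod=2 -> inv=[6 2 2]
Step 5: demand=5,sold=2 ship[1->2]=2 ship[0->1]=2 prod=2 -> inv=[6 2 2]
Step 6: demand=5,sold=2 ship[1->2]=2 ship[0->1]=2 prod=2 -> inv=[6 2 2]

6 2 2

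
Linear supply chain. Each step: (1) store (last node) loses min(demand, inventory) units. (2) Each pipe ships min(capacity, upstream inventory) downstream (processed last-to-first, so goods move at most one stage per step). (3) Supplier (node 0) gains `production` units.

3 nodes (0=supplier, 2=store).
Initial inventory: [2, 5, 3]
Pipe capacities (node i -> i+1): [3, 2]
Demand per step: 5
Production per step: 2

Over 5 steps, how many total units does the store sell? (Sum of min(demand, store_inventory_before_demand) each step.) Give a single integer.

Answer: 11

Derivation:
Step 1: sold=3 (running total=3) -> [2 5 2]
Step 2: sold=2 (running total=5) -> [2 5 2]
Step 3: sold=2 (running total=7) -> [2 5 2]
Step 4: sold=2 (running total=9) -> [2 5 2]
Step 5: sold=2 (running total=11) -> [2 5 2]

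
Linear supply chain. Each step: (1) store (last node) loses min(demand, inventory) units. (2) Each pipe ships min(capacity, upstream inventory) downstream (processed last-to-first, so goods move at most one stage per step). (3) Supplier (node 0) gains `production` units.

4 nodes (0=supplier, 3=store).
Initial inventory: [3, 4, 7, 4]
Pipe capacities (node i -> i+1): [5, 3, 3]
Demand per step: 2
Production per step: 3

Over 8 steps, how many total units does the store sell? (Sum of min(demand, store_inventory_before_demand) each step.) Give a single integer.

Step 1: sold=2 (running total=2) -> [3 4 7 5]
Step 2: sold=2 (running total=4) -> [3 4 7 6]
Step 3: sold=2 (running total=6) -> [3 4 7 7]
Step 4: sold=2 (running total=8) -> [3 4 7 8]
Step 5: sold=2 (running total=10) -> [3 4 7 9]
Step 6: sold=2 (running total=12) -> [3 4 7 10]
Step 7: sold=2 (running total=14) -> [3 4 7 11]
Step 8: sold=2 (running total=16) -> [3 4 7 12]

Answer: 16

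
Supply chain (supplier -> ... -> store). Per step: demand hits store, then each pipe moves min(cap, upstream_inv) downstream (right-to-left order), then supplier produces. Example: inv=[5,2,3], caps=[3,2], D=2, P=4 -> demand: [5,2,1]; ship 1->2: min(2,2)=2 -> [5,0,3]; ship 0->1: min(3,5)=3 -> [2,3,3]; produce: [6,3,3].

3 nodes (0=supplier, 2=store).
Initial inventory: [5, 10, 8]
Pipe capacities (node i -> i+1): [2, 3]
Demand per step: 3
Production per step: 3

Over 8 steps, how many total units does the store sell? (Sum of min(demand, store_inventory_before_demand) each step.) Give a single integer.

Step 1: sold=3 (running total=3) -> [6 9 8]
Step 2: sold=3 (running total=6) -> [7 8 8]
Step 3: sold=3 (running total=9) -> [8 7 8]
Step 4: sold=3 (running total=12) -> [9 6 8]
Step 5: sold=3 (running total=15) -> [10 5 8]
Step 6: sold=3 (running total=18) -> [11 4 8]
Step 7: sold=3 (running total=21) -> [12 3 8]
Step 8: sold=3 (running total=24) -> [13 2 8]

Answer: 24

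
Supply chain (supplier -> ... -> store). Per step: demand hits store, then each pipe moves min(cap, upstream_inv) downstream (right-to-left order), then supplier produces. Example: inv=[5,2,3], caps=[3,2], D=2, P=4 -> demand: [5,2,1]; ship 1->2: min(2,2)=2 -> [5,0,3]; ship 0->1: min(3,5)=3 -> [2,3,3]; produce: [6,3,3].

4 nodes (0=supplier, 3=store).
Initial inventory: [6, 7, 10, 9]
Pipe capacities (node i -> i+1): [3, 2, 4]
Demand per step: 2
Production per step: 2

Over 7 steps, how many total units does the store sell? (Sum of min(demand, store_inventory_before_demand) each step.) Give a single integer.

Answer: 14

Derivation:
Step 1: sold=2 (running total=2) -> [5 8 8 11]
Step 2: sold=2 (running total=4) -> [4 9 6 13]
Step 3: sold=2 (running total=6) -> [3 10 4 15]
Step 4: sold=2 (running total=8) -> [2 11 2 17]
Step 5: sold=2 (running total=10) -> [2 11 2 17]
Step 6: sold=2 (running total=12) -> [2 11 2 17]
Step 7: sold=2 (running total=14) -> [2 11 2 17]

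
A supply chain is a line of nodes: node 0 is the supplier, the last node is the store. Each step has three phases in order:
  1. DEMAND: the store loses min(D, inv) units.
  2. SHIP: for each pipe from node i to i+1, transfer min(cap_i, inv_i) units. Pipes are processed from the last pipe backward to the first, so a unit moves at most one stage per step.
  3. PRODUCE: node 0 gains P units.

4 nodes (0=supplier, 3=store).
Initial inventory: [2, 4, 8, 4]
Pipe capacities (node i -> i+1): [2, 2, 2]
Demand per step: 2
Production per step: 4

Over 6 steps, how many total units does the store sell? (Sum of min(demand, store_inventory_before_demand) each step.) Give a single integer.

Answer: 12

Derivation:
Step 1: sold=2 (running total=2) -> [4 4 8 4]
Step 2: sold=2 (running total=4) -> [6 4 8 4]
Step 3: sold=2 (running total=6) -> [8 4 8 4]
Step 4: sold=2 (running total=8) -> [10 4 8 4]
Step 5: sold=2 (running total=10) -> [12 4 8 4]
Step 6: sold=2 (running total=12) -> [14 4 8 4]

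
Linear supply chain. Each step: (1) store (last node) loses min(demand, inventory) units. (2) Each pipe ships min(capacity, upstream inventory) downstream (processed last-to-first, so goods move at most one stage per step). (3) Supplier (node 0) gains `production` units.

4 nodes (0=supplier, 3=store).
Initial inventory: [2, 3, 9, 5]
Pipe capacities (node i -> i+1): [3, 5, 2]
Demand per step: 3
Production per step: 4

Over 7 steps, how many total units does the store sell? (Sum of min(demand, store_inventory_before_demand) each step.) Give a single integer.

Answer: 17

Derivation:
Step 1: sold=3 (running total=3) -> [4 2 10 4]
Step 2: sold=3 (running total=6) -> [5 3 10 3]
Step 3: sold=3 (running total=9) -> [6 3 11 2]
Step 4: sold=2 (running total=11) -> [7 3 12 2]
Step 5: sold=2 (running total=13) -> [8 3 13 2]
Step 6: sold=2 (running total=15) -> [9 3 14 2]
Step 7: sold=2 (running total=17) -> [10 3 15 2]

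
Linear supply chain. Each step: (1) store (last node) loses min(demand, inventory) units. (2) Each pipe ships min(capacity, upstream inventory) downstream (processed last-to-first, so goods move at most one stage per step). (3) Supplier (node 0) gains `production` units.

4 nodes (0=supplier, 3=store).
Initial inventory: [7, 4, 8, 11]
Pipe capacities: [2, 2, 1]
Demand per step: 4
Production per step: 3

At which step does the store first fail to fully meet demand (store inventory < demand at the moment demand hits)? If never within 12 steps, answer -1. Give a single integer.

Step 1: demand=4,sold=4 ship[2->3]=1 ship[1->2]=2 ship[0->1]=2 prod=3 -> [8 4 9 8]
Step 2: demand=4,sold=4 ship[2->3]=1 ship[1->2]=2 ship[0->1]=2 prod=3 -> [9 4 10 5]
Step 3: demand=4,sold=4 ship[2->3]=1 ship[1->2]=2 ship[0->1]=2 prod=3 -> [10 4 11 2]
Step 4: demand=4,sold=2 ship[2->3]=1 ship[1->2]=2 ship[0->1]=2 prod=3 -> [11 4 12 1]
Step 5: demand=4,sold=1 ship[2->3]=1 ship[1->2]=2 ship[0->1]=2 prod=3 -> [12 4 13 1]
Step 6: demand=4,sold=1 ship[2->3]=1 ship[1->2]=2 ship[0->1]=2 prod=3 -> [13 4 14 1]
Step 7: demand=4,sold=1 ship[2->3]=1 ship[1->2]=2 ship[0->1]=2 prod=3 -> [14 4 15 1]
Step 8: demand=4,sold=1 ship[2->3]=1 ship[1->2]=2 ship[0->1]=2 prod=3 -> [15 4 16 1]
Step 9: demand=4,sold=1 ship[2->3]=1 ship[1->2]=2 ship[0->1]=2 prod=3 -> [16 4 17 1]
Step 10: demand=4,sold=1 ship[2->3]=1 ship[1->2]=2 ship[0->1]=2 prod=3 -> [17 4 18 1]
Step 11: demand=4,sold=1 ship[2->3]=1 ship[1->2]=2 ship[0->1]=2 prod=3 -> [18 4 19 1]
Step 12: demand=4,sold=1 ship[2->3]=1 ship[1->2]=2 ship[0->1]=2 prod=3 -> [19 4 20 1]
First stockout at step 4

4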